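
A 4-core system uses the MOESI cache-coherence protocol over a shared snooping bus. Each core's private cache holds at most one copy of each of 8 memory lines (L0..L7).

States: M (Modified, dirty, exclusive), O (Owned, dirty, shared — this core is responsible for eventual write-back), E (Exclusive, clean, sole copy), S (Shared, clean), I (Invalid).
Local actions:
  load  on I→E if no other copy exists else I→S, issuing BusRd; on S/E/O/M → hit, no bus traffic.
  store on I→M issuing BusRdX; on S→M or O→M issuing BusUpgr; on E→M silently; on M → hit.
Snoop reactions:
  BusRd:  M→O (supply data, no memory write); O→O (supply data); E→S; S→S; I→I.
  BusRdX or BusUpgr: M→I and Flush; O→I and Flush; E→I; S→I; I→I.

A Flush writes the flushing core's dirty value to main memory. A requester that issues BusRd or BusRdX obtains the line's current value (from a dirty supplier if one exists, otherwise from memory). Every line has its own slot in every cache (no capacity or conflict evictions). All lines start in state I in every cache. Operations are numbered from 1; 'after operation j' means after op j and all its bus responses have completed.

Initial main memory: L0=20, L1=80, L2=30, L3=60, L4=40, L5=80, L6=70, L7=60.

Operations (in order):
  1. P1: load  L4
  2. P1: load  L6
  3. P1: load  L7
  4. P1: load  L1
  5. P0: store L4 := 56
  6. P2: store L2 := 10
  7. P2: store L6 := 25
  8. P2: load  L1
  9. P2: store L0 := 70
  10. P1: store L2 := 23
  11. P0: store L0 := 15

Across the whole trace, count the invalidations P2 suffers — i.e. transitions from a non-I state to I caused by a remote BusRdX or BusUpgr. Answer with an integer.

invalidations = 2

  op1 P1: load  L4 → I/E/I/I on L4; bus BusRd; mem=40
  op2 P1: load  L6 → I/E/I/I on L6; bus BusRd; mem=70
  op3 P1: load  L7 → I/E/I/I on L7; bus BusRd; mem=60
  op4 P1: load  L1 → I/E/I/I on L1; bus BusRd; mem=80
  op5 P0: store L4 := 56 → M/I/I/I on L4; bus BusRdX; mem=40
  op6 P2: store L2 := 10 → I/I/M/I on L2; bus BusRdX; mem=30
  op7 P2: store L6 := 25 → I/I/M/I on L6; bus BusRdX; mem=70
  op8 P2: load  L1 → I/S/S/I on L1; bus BusRd; mem=80
  op9 P2: store L0 := 70 → I/I/M/I on L0; bus BusRdX; mem=20
  op10 P1: store L2 := 23 → I/M/I/I on L2; bus BusRdX Flush; mem=10
  op11 P0: store L0 := 15 → M/I/I/I on L0; bus BusRdX Flush; mem=70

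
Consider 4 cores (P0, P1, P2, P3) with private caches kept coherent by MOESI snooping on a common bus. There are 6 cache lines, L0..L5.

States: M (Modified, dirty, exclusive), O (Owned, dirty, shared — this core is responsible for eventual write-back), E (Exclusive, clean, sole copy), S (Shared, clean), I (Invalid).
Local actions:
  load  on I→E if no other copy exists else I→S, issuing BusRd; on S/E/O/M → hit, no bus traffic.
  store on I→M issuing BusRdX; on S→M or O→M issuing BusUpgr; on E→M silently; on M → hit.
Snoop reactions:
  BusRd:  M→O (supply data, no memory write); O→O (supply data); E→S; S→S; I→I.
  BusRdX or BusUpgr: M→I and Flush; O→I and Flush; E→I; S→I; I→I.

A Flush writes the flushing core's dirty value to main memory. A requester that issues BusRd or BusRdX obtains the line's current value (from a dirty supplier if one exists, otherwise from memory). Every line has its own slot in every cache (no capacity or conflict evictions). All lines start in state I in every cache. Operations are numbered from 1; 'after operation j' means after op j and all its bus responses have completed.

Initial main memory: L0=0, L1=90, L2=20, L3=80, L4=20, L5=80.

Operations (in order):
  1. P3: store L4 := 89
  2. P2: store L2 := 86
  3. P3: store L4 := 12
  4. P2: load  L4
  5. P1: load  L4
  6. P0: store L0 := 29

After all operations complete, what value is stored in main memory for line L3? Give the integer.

memory[L3] = 80

[1] P3: store L4 := 89 | P0:I, P1:I, P2:I, P3:M(89) | bus: BusRdX
[2] P2: store L2 := 86 | P0:I, P1:I, P2:M(86), P3:I | bus: BusRdX
[3] P3: store L4 := 12 | P0:I, P1:I, P2:I, P3:M(12) | bus: none
[4] P2: load  L4 | P0:I, P1:I, P2:S(12), P3:O(12) | bus: BusRd
[5] P1: load  L4 | P0:I, P1:S(12), P2:S(12), P3:O(12) | bus: BusRd
[6] P0: store L0 := 29 | P0:M(29), P1:I, P2:I, P3:I | bus: BusRdX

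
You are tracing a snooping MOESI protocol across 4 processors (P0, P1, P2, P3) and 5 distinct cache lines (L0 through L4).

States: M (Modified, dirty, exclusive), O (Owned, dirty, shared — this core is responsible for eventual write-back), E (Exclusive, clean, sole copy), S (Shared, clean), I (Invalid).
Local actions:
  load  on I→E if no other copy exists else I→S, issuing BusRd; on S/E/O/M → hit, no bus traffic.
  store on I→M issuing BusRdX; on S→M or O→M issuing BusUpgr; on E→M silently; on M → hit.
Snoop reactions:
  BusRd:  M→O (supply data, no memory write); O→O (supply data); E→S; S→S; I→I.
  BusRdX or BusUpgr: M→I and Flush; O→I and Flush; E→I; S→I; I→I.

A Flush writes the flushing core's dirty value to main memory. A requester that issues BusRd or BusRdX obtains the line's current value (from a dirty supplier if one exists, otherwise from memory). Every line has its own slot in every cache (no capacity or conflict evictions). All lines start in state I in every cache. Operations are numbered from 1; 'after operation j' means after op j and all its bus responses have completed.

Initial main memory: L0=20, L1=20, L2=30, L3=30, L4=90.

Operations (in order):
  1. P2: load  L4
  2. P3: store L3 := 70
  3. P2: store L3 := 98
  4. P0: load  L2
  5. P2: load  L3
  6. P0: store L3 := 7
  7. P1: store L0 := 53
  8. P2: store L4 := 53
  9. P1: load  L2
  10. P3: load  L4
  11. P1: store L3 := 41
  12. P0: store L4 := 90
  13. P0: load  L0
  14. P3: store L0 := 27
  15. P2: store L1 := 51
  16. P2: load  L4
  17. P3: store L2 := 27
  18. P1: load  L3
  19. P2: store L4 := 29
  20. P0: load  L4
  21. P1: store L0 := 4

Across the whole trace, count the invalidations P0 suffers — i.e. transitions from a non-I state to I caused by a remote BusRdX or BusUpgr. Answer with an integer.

invalidations = 4

[1] P2: load  L4 | P0:I, P1:I, P2:E(90), P3:I | bus: BusRd
[2] P3: store L3 := 70 | P0:I, P1:I, P2:I, P3:M(70) | bus: BusRdX
[3] P2: store L3 := 98 | P0:I, P1:I, P2:M(98), P3:I | bus: BusRdX,Flush
[4] P0: load  L2 | P0:E(30), P1:I, P2:I, P3:I | bus: BusRd
[5] P2: load  L3 | P0:I, P1:I, P2:M(98), P3:I | bus: none
[6] P0: store L3 := 7 | P0:M(7), P1:I, P2:I, P3:I | bus: BusRdX,Flush
[7] P1: store L0 := 53 | P0:I, P1:M(53), P2:I, P3:I | bus: BusRdX
[8] P2: store L4 := 53 | P0:I, P1:I, P2:M(53), P3:I | bus: none
[9] P1: load  L2 | P0:S(30), P1:S(30), P2:I, P3:I | bus: BusRd
[10] P3: load  L4 | P0:I, P1:I, P2:O(53), P3:S(53) | bus: BusRd
[11] P1: store L3 := 41 | P0:I, P1:M(41), P2:I, P3:I | bus: BusRdX,Flush
[12] P0: store L4 := 90 | P0:M(90), P1:I, P2:I, P3:I | bus: BusRdX,Flush
[13] P0: load  L0 | P0:S(53), P1:O(53), P2:I, P3:I | bus: BusRd
[14] P3: store L0 := 27 | P0:I, P1:I, P2:I, P3:M(27) | bus: BusRdX,Flush
[15] P2: store L1 := 51 | P0:I, P1:I, P2:M(51), P3:I | bus: BusRdX
[16] P2: load  L4 | P0:O(90), P1:I, P2:S(90), P3:I | bus: BusRd
[17] P3: store L2 := 27 | P0:I, P1:I, P2:I, P3:M(27) | bus: BusRdX
[18] P1: load  L3 | P0:I, P1:M(41), P2:I, P3:I | bus: none
[19] P2: store L4 := 29 | P0:I, P1:I, P2:M(29), P3:I | bus: BusUpgr,Flush
[20] P0: load  L4 | P0:S(29), P1:I, P2:O(29), P3:I | bus: BusRd
[21] P1: store L0 := 4 | P0:I, P1:M(4), P2:I, P3:I | bus: BusRdX,Flush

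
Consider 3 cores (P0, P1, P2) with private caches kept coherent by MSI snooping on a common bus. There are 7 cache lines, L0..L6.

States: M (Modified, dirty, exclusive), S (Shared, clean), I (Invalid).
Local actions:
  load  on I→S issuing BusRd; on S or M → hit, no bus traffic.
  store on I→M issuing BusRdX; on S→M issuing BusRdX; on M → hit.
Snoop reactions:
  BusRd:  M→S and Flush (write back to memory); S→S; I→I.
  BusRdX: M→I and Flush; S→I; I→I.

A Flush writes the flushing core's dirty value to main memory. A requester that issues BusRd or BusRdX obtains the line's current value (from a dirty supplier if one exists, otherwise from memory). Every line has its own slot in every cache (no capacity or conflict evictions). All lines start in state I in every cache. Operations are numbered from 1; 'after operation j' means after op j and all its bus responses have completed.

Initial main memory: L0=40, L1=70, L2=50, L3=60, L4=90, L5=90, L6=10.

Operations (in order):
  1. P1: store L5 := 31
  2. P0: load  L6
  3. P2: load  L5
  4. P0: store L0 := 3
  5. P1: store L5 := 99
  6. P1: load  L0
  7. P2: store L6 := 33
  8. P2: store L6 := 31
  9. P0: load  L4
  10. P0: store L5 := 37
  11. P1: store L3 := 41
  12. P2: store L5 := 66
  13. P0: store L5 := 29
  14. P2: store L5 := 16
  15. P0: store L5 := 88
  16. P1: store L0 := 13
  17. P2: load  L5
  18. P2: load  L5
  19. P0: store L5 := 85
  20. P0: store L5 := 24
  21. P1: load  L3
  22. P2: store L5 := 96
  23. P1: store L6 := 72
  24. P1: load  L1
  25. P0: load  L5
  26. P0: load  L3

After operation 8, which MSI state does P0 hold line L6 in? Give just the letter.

state = I

  op1 P1: store L5 := 31 → I/M/I on L5; bus BusRdX; mem=90
  op2 P0: load  L6 → S/I/I on L6; bus BusRd; mem=10
  op3 P2: load  L5 → I/S/S on L5; bus BusRd Flush; mem=31
  op4 P0: store L0 := 3 → M/I/I on L0; bus BusRdX; mem=40
  op5 P1: store L5 := 99 → I/M/I on L5; bus BusRdX; mem=31
  op6 P1: load  L0 → S/S/I on L0; bus BusRd Flush; mem=3
  op7 P2: store L6 := 33 → I/I/M on L6; bus BusRdX; mem=10
  op8 P2: store L6 := 31 → I/I/M on L6; bus (none); mem=10
  op9 P0: load  L4 → S/I/I on L4; bus BusRd; mem=90
  op10 P0: store L5 := 37 → M/I/I on L5; bus BusRdX Flush; mem=99
  op11 P1: store L3 := 41 → I/M/I on L3; bus BusRdX; mem=60
  op12 P2: store L5 := 66 → I/I/M on L5; bus BusRdX Flush; mem=37
  op13 P0: store L5 := 29 → M/I/I on L5; bus BusRdX Flush; mem=66
  op14 P2: store L5 := 16 → I/I/M on L5; bus BusRdX Flush; mem=29
  op15 P0: store L5 := 88 → M/I/I on L5; bus BusRdX Flush; mem=16
  op16 P1: store L0 := 13 → I/M/I on L0; bus BusRdX; mem=3
  op17 P2: load  L5 → S/I/S on L5; bus BusRd Flush; mem=88
  op18 P2: load  L5 → S/I/S on L5; bus (none); mem=88
  op19 P0: store L5 := 85 → M/I/I on L5; bus BusRdX; mem=88
  op20 P0: store L5 := 24 → M/I/I on L5; bus (none); mem=88
  op21 P1: load  L3 → I/M/I on L3; bus (none); mem=60
  op22 P2: store L5 := 96 → I/I/M on L5; bus BusRdX Flush; mem=24
  op23 P1: store L6 := 72 → I/M/I on L6; bus BusRdX Flush; mem=31
  op24 P1: load  L1 → I/S/I on L1; bus BusRd; mem=70
  op25 P0: load  L5 → S/I/S on L5; bus BusRd Flush; mem=96
  op26 P0: load  L3 → S/S/I on L3; bus BusRd Flush; mem=41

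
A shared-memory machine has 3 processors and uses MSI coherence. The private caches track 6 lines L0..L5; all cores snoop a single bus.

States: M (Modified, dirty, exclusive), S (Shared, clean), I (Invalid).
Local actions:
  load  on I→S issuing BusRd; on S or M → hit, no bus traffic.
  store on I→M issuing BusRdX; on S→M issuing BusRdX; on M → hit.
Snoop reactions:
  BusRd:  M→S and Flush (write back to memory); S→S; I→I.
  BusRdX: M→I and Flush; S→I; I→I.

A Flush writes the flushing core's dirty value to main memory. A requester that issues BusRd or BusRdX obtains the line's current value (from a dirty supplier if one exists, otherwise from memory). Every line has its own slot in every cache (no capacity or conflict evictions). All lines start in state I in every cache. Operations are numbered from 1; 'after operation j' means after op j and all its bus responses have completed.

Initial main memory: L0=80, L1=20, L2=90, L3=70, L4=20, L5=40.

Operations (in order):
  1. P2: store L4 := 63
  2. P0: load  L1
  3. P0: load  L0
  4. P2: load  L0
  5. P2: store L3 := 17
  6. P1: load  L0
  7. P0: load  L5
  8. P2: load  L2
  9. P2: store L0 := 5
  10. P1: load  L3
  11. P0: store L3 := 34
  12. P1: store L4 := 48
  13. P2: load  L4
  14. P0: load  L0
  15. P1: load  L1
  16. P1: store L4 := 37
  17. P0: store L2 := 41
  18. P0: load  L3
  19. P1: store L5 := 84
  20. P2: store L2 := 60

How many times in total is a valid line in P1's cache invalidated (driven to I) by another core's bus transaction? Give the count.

1. P2: store L4 := 63  bus=[BusRdX]  L4: P0=I P1=I P2=M  mem[L4]=20
2. P0: load  L1  bus=[BusRd]  L1: P0=S P1=I P2=I  mem[L1]=20
3. P0: load  L0  bus=[BusRd]  L0: P0=S P1=I P2=I  mem[L0]=80
4. P2: load  L0  bus=[BusRd]  L0: P0=S P1=I P2=S  mem[L0]=80
5. P2: store L3 := 17  bus=[BusRdX]  L3: P0=I P1=I P2=M  mem[L3]=70
6. P1: load  L0  bus=[BusRd]  L0: P0=S P1=S P2=S  mem[L0]=80
7. P0: load  L5  bus=[BusRd]  L5: P0=S P1=I P2=I  mem[L5]=40
8. P2: load  L2  bus=[BusRd]  L2: P0=I P1=I P2=S  mem[L2]=90
9. P2: store L0 := 5  bus=[BusRdX]  L0: P0=I P1=I P2=M  mem[L0]=80
10. P1: load  L3  bus=[BusRd,Flush]  L3: P0=I P1=S P2=S  mem[L3]=17
11. P0: store L3 := 34  bus=[BusRdX]  L3: P0=M P1=I P2=I  mem[L3]=17
12. P1: store L4 := 48  bus=[BusRdX,Flush]  L4: P0=I P1=M P2=I  mem[L4]=63
13. P2: load  L4  bus=[BusRd,Flush]  L4: P0=I P1=S P2=S  mem[L4]=48
14. P0: load  L0  bus=[BusRd,Flush]  L0: P0=S P1=I P2=S  mem[L0]=5
15. P1: load  L1  bus=[BusRd]  L1: P0=S P1=S P2=I  mem[L1]=20
16. P1: store L4 := 37  bus=[BusRdX]  L4: P0=I P1=M P2=I  mem[L4]=48
17. P0: store L2 := 41  bus=[BusRdX]  L2: P0=M P1=I P2=I  mem[L2]=90
18. P0: load  L3  bus=[-]  L3: P0=M P1=I P2=I  mem[L3]=17
19. P1: store L5 := 84  bus=[BusRdX]  L5: P0=I P1=M P2=I  mem[L5]=40
20. P2: store L2 := 60  bus=[BusRdX,Flush]  L2: P0=I P1=I P2=M  mem[L2]=41

invalidations = 2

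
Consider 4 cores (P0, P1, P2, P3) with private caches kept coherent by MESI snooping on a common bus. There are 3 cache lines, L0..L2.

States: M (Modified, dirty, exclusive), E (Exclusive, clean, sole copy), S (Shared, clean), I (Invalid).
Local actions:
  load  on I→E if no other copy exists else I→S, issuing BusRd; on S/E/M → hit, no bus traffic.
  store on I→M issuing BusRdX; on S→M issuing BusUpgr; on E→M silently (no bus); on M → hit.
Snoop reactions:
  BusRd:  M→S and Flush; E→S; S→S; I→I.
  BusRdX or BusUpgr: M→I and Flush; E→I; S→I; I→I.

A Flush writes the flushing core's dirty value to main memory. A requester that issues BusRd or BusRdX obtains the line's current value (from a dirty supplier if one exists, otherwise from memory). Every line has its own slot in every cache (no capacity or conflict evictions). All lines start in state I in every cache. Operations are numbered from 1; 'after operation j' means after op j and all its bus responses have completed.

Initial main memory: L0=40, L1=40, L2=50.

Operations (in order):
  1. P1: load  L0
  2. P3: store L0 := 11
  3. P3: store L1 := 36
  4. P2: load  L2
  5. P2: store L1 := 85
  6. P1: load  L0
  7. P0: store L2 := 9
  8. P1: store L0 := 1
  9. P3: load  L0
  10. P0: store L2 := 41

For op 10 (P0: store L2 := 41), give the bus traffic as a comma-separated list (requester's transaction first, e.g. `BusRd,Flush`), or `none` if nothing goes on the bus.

1. P1: load  L0  bus=[BusRd]  L0: P0=I P1=E P2=I P3=I  mem[L0]=40
2. P3: store L0 := 11  bus=[BusRdX]  L0: P0=I P1=I P2=I P3=M  mem[L0]=40
3. P3: store L1 := 36  bus=[BusRdX]  L1: P0=I P1=I P2=I P3=M  mem[L1]=40
4. P2: load  L2  bus=[BusRd]  L2: P0=I P1=I P2=E P3=I  mem[L2]=50
5. P2: store L1 := 85  bus=[BusRdX,Flush]  L1: P0=I P1=I P2=M P3=I  mem[L1]=36
6. P1: load  L0  bus=[BusRd,Flush]  L0: P0=I P1=S P2=I P3=S  mem[L0]=11
7. P0: store L2 := 9  bus=[BusRdX]  L2: P0=M P1=I P2=I P3=I  mem[L2]=50
8. P1: store L0 := 1  bus=[BusUpgr]  L0: P0=I P1=M P2=I P3=I  mem[L0]=11
9. P3: load  L0  bus=[BusRd,Flush]  L0: P0=I P1=S P2=I P3=S  mem[L0]=1
10. P0: store L2 := 41  bus=[-]  L2: P0=M P1=I P2=I P3=I  mem[L2]=50

bus = none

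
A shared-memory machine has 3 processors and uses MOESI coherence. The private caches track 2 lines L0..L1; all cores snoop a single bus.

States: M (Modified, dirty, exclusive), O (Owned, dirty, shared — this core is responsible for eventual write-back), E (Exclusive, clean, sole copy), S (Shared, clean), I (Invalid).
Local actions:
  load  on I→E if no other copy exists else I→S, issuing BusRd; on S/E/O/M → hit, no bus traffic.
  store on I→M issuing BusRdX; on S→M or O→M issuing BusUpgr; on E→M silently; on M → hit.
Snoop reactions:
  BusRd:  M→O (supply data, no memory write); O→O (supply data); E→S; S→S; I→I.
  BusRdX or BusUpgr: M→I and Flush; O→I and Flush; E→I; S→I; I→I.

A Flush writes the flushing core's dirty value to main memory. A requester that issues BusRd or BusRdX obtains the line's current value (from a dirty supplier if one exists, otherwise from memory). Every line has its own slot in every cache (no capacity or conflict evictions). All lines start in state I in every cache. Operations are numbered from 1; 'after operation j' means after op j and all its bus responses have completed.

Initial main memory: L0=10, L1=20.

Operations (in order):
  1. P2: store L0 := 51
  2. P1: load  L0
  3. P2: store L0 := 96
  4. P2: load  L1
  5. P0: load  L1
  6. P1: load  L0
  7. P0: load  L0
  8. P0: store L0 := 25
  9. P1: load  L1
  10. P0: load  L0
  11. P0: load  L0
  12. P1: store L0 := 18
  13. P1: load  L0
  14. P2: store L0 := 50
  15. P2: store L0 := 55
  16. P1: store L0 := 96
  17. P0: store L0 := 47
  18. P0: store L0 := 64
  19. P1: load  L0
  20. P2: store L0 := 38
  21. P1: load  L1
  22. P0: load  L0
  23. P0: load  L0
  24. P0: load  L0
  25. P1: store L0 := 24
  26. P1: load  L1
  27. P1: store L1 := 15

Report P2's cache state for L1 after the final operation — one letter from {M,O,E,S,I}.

state = I

[1] P2: store L0 := 51 | P0:I, P1:I, P2:M(51) | bus: BusRdX
[2] P1: load  L0 | P0:I, P1:S(51), P2:O(51) | bus: BusRd
[3] P2: store L0 := 96 | P0:I, P1:I, P2:M(96) | bus: BusUpgr
[4] P2: load  L1 | P0:I, P1:I, P2:E(20) | bus: BusRd
[5] P0: load  L1 | P0:S(20), P1:I, P2:S(20) | bus: BusRd
[6] P1: load  L0 | P0:I, P1:S(96), P2:O(96) | bus: BusRd
[7] P0: load  L0 | P0:S(96), P1:S(96), P2:O(96) | bus: BusRd
[8] P0: store L0 := 25 | P0:M(25), P1:I, P2:I | bus: BusUpgr,Flush
[9] P1: load  L1 | P0:S(20), P1:S(20), P2:S(20) | bus: BusRd
[10] P0: load  L0 | P0:M(25), P1:I, P2:I | bus: none
[11] P0: load  L0 | P0:M(25), P1:I, P2:I | bus: none
[12] P1: store L0 := 18 | P0:I, P1:M(18), P2:I | bus: BusRdX,Flush
[13] P1: load  L0 | P0:I, P1:M(18), P2:I | bus: none
[14] P2: store L0 := 50 | P0:I, P1:I, P2:M(50) | bus: BusRdX,Flush
[15] P2: store L0 := 55 | P0:I, P1:I, P2:M(55) | bus: none
[16] P1: store L0 := 96 | P0:I, P1:M(96), P2:I | bus: BusRdX,Flush
[17] P0: store L0 := 47 | P0:M(47), P1:I, P2:I | bus: BusRdX,Flush
[18] P0: store L0 := 64 | P0:M(64), P1:I, P2:I | bus: none
[19] P1: load  L0 | P0:O(64), P1:S(64), P2:I | bus: BusRd
[20] P2: store L0 := 38 | P0:I, P1:I, P2:M(38) | bus: BusRdX,Flush
[21] P1: load  L1 | P0:S(20), P1:S(20), P2:S(20) | bus: none
[22] P0: load  L0 | P0:S(38), P1:I, P2:O(38) | bus: BusRd
[23] P0: load  L0 | P0:S(38), P1:I, P2:O(38) | bus: none
[24] P0: load  L0 | P0:S(38), P1:I, P2:O(38) | bus: none
[25] P1: store L0 := 24 | P0:I, P1:M(24), P2:I | bus: BusRdX,Flush
[26] P1: load  L1 | P0:S(20), P1:S(20), P2:S(20) | bus: none
[27] P1: store L1 := 15 | P0:I, P1:M(15), P2:I | bus: BusUpgr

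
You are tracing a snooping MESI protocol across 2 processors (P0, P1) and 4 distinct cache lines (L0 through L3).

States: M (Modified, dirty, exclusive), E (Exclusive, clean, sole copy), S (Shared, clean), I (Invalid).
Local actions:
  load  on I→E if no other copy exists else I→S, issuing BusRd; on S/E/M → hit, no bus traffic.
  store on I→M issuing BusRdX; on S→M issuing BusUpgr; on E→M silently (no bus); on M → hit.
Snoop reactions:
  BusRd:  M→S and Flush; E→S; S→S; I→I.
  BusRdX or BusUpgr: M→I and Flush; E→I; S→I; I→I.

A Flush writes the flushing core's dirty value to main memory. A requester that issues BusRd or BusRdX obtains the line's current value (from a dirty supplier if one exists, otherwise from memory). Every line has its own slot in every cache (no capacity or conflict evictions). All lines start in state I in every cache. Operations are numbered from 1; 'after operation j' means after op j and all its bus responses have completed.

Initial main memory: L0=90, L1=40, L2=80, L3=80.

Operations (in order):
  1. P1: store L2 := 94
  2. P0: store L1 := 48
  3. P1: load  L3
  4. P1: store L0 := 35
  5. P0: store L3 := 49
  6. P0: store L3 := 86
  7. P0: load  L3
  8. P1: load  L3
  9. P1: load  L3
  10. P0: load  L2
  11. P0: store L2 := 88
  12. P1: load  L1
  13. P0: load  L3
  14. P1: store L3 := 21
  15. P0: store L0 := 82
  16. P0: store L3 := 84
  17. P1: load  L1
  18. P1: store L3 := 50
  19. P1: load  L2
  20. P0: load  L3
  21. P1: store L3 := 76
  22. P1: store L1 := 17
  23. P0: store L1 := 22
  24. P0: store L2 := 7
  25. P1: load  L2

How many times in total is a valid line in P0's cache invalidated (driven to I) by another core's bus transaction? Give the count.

invalidations = 4

[1] P1: store L2 := 94 | P0:I, P1:M(94) | bus: BusRdX
[2] P0: store L1 := 48 | P0:M(48), P1:I | bus: BusRdX
[3] P1: load  L3 | P0:I, P1:E(80) | bus: BusRd
[4] P1: store L0 := 35 | P0:I, P1:M(35) | bus: BusRdX
[5] P0: store L3 := 49 | P0:M(49), P1:I | bus: BusRdX
[6] P0: store L3 := 86 | P0:M(86), P1:I | bus: none
[7] P0: load  L3 | P0:M(86), P1:I | bus: none
[8] P1: load  L3 | P0:S(86), P1:S(86) | bus: BusRd,Flush
[9] P1: load  L3 | P0:S(86), P1:S(86) | bus: none
[10] P0: load  L2 | P0:S(94), P1:S(94) | bus: BusRd,Flush
[11] P0: store L2 := 88 | P0:M(88), P1:I | bus: BusUpgr
[12] P1: load  L1 | P0:S(48), P1:S(48) | bus: BusRd,Flush
[13] P0: load  L3 | P0:S(86), P1:S(86) | bus: none
[14] P1: store L3 := 21 | P0:I, P1:M(21) | bus: BusUpgr
[15] P0: store L0 := 82 | P0:M(82), P1:I | bus: BusRdX,Flush
[16] P0: store L3 := 84 | P0:M(84), P1:I | bus: BusRdX,Flush
[17] P1: load  L1 | P0:S(48), P1:S(48) | bus: none
[18] P1: store L3 := 50 | P0:I, P1:M(50) | bus: BusRdX,Flush
[19] P1: load  L2 | P0:S(88), P1:S(88) | bus: BusRd,Flush
[20] P0: load  L3 | P0:S(50), P1:S(50) | bus: BusRd,Flush
[21] P1: store L3 := 76 | P0:I, P1:M(76) | bus: BusUpgr
[22] P1: store L1 := 17 | P0:I, P1:M(17) | bus: BusUpgr
[23] P0: store L1 := 22 | P0:M(22), P1:I | bus: BusRdX,Flush
[24] P0: store L2 := 7 | P0:M(7), P1:I | bus: BusUpgr
[25] P1: load  L2 | P0:S(7), P1:S(7) | bus: BusRd,Flush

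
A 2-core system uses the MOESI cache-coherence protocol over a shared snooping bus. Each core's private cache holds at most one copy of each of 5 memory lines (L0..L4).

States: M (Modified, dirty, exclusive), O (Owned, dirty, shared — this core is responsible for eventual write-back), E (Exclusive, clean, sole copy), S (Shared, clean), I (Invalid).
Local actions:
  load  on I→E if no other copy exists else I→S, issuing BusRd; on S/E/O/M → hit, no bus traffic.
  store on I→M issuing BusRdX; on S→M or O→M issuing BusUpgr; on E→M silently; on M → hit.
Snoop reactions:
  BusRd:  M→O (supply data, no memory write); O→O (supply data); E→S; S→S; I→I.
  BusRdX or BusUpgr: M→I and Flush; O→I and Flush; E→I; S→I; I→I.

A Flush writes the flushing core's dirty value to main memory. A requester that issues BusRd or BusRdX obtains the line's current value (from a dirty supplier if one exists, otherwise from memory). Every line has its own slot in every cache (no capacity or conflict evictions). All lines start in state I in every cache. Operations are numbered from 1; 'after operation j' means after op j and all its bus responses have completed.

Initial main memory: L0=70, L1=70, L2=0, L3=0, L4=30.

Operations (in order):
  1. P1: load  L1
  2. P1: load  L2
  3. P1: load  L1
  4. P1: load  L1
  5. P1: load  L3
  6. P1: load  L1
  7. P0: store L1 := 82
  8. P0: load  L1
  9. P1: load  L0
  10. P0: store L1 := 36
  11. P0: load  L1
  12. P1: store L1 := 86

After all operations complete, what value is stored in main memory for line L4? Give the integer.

1. P1: load  L1  bus=[BusRd]  L1: P0=I P1=E  mem[L1]=70
2. P1: load  L2  bus=[BusRd]  L2: P0=I P1=E  mem[L2]=0
3. P1: load  L1  bus=[-]  L1: P0=I P1=E  mem[L1]=70
4. P1: load  L1  bus=[-]  L1: P0=I P1=E  mem[L1]=70
5. P1: load  L3  bus=[BusRd]  L3: P0=I P1=E  mem[L3]=0
6. P1: load  L1  bus=[-]  L1: P0=I P1=E  mem[L1]=70
7. P0: store L1 := 82  bus=[BusRdX]  L1: P0=M P1=I  mem[L1]=70
8. P0: load  L1  bus=[-]  L1: P0=M P1=I  mem[L1]=70
9. P1: load  L0  bus=[BusRd]  L0: P0=I P1=E  mem[L0]=70
10. P0: store L1 := 36  bus=[-]  L1: P0=M P1=I  mem[L1]=70
11. P0: load  L1  bus=[-]  L1: P0=M P1=I  mem[L1]=70
12. P1: store L1 := 86  bus=[BusRdX,Flush]  L1: P0=I P1=M  mem[L1]=36

memory[L4] = 30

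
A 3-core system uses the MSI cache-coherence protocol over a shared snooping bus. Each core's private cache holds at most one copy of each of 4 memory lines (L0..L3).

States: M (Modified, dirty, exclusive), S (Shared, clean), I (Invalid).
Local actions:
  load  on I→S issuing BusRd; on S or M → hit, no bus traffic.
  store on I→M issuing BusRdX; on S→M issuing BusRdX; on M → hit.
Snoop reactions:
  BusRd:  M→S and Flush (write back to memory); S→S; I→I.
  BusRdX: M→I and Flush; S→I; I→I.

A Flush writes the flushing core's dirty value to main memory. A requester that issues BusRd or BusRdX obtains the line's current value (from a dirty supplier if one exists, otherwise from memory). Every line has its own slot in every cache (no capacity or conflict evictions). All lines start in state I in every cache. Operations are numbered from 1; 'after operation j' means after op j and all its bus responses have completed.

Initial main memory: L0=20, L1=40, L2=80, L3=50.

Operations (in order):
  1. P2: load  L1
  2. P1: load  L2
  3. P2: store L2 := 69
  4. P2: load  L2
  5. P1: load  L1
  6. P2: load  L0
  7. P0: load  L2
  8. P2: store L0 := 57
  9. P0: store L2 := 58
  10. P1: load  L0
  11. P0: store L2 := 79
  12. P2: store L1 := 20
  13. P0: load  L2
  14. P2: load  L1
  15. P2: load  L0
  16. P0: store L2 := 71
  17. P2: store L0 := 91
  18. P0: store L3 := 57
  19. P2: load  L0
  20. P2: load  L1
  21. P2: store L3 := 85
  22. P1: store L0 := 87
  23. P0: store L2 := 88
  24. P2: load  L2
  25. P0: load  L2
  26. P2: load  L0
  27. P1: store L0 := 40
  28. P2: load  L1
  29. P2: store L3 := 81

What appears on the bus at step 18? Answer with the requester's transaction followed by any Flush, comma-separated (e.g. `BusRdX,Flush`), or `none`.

[1] P2: load  L1 | P0:I, P1:I, P2:S(40) | bus: BusRd
[2] P1: load  L2 | P0:I, P1:S(80), P2:I | bus: BusRd
[3] P2: store L2 := 69 | P0:I, P1:I, P2:M(69) | bus: BusRdX
[4] P2: load  L2 | P0:I, P1:I, P2:M(69) | bus: none
[5] P1: load  L1 | P0:I, P1:S(40), P2:S(40) | bus: BusRd
[6] P2: load  L0 | P0:I, P1:I, P2:S(20) | bus: BusRd
[7] P0: load  L2 | P0:S(69), P1:I, P2:S(69) | bus: BusRd,Flush
[8] P2: store L0 := 57 | P0:I, P1:I, P2:M(57) | bus: BusRdX
[9] P0: store L2 := 58 | P0:M(58), P1:I, P2:I | bus: BusRdX
[10] P1: load  L0 | P0:I, P1:S(57), P2:S(57) | bus: BusRd,Flush
[11] P0: store L2 := 79 | P0:M(79), P1:I, P2:I | bus: none
[12] P2: store L1 := 20 | P0:I, P1:I, P2:M(20) | bus: BusRdX
[13] P0: load  L2 | P0:M(79), P1:I, P2:I | bus: none
[14] P2: load  L1 | P0:I, P1:I, P2:M(20) | bus: none
[15] P2: load  L0 | P0:I, P1:S(57), P2:S(57) | bus: none
[16] P0: store L2 := 71 | P0:M(71), P1:I, P2:I | bus: none
[17] P2: store L0 := 91 | P0:I, P1:I, P2:M(91) | bus: BusRdX
[18] P0: store L3 := 57 | P0:M(57), P1:I, P2:I | bus: BusRdX
[19] P2: load  L0 | P0:I, P1:I, P2:M(91) | bus: none
[20] P2: load  L1 | P0:I, P1:I, P2:M(20) | bus: none
[21] P2: store L3 := 85 | P0:I, P1:I, P2:M(85) | bus: BusRdX,Flush
[22] P1: store L0 := 87 | P0:I, P1:M(87), P2:I | bus: BusRdX,Flush
[23] P0: store L2 := 88 | P0:M(88), P1:I, P2:I | bus: none
[24] P2: load  L2 | P0:S(88), P1:I, P2:S(88) | bus: BusRd,Flush
[25] P0: load  L2 | P0:S(88), P1:I, P2:S(88) | bus: none
[26] P2: load  L0 | P0:I, P1:S(87), P2:S(87) | bus: BusRd,Flush
[27] P1: store L0 := 40 | P0:I, P1:M(40), P2:I | bus: BusRdX
[28] P2: load  L1 | P0:I, P1:I, P2:M(20) | bus: none
[29] P2: store L3 := 81 | P0:I, P1:I, P2:M(81) | bus: none

bus = BusRdX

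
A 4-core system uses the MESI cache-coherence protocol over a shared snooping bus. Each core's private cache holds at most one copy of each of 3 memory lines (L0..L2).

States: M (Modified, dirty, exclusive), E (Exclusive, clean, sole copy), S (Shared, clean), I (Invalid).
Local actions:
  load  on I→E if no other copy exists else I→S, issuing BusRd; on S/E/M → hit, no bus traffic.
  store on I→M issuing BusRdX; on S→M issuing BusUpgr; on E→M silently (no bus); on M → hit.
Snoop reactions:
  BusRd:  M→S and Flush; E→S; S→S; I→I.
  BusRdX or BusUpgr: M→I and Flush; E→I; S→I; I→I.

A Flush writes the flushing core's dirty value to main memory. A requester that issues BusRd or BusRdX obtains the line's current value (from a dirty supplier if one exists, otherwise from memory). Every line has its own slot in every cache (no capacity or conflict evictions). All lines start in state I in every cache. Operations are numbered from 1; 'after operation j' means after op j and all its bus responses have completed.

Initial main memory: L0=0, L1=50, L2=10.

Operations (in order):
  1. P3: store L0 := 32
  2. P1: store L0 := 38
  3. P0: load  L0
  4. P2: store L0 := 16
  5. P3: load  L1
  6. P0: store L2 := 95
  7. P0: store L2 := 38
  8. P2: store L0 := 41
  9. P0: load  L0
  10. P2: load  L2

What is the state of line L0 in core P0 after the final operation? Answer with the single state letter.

  op1 P3: store L0 := 32 → I/I/I/M on L0; bus BusRdX; mem=0
  op2 P1: store L0 := 38 → I/M/I/I on L0; bus BusRdX Flush; mem=32
  op3 P0: load  L0 → S/S/I/I on L0; bus BusRd Flush; mem=38
  op4 P2: store L0 := 16 → I/I/M/I on L0; bus BusRdX; mem=38
  op5 P3: load  L1 → I/I/I/E on L1; bus BusRd; mem=50
  op6 P0: store L2 := 95 → M/I/I/I on L2; bus BusRdX; mem=10
  op7 P0: store L2 := 38 → M/I/I/I on L2; bus (none); mem=10
  op8 P2: store L0 := 41 → I/I/M/I on L0; bus (none); mem=38
  op9 P0: load  L0 → S/I/S/I on L0; bus BusRd Flush; mem=41
  op10 P2: load  L2 → S/I/S/I on L2; bus BusRd Flush; mem=38

state = S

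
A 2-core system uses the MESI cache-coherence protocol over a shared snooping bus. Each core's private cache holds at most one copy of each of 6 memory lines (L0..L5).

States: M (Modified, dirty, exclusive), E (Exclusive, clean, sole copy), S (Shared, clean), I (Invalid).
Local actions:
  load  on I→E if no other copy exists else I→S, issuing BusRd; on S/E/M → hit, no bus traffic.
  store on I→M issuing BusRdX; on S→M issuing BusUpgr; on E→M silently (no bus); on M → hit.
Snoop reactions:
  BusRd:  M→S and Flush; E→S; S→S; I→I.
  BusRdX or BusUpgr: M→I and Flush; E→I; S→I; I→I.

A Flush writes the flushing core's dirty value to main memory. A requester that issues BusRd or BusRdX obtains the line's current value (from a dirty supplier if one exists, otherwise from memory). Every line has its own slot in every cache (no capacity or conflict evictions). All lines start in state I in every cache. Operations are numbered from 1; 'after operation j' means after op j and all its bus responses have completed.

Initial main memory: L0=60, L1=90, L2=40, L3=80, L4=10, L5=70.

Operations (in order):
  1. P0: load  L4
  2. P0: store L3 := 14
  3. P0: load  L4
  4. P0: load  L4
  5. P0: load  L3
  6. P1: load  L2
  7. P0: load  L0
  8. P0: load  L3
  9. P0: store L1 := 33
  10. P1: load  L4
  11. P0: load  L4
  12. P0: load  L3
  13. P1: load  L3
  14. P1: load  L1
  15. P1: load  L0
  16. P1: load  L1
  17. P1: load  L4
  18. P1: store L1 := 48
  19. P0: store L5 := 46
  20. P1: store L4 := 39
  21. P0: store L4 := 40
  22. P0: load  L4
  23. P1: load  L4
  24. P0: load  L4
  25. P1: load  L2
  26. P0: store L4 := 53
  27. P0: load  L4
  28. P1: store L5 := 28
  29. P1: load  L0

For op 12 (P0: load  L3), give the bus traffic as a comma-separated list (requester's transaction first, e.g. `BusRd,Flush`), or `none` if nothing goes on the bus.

  op1 P0: load  L4 → E/I on L4; bus BusRd; mem=10
  op2 P0: store L3 := 14 → M/I on L3; bus BusRdX; mem=80
  op3 P0: load  L4 → E/I on L4; bus (none); mem=10
  op4 P0: load  L4 → E/I on L4; bus (none); mem=10
  op5 P0: load  L3 → M/I on L3; bus (none); mem=80
  op6 P1: load  L2 → I/E on L2; bus BusRd; mem=40
  op7 P0: load  L0 → E/I on L0; bus BusRd; mem=60
  op8 P0: load  L3 → M/I on L3; bus (none); mem=80
  op9 P0: store L1 := 33 → M/I on L1; bus BusRdX; mem=90
  op10 P1: load  L4 → S/S on L4; bus BusRd; mem=10
  op11 P0: load  L4 → S/S on L4; bus (none); mem=10
  op12 P0: load  L3 → M/I on L3; bus (none); mem=80
  op13 P1: load  L3 → S/S on L3; bus BusRd Flush; mem=14
  op14 P1: load  L1 → S/S on L1; bus BusRd Flush; mem=33
  op15 P1: load  L0 → S/S on L0; bus BusRd; mem=60
  op16 P1: load  L1 → S/S on L1; bus (none); mem=33
  op17 P1: load  L4 → S/S on L4; bus (none); mem=10
  op18 P1: store L1 := 48 → I/M on L1; bus BusUpgr; mem=33
  op19 P0: store L5 := 46 → M/I on L5; bus BusRdX; mem=70
  op20 P1: store L4 := 39 → I/M on L4; bus BusUpgr; mem=10
  op21 P0: store L4 := 40 → M/I on L4; bus BusRdX Flush; mem=39
  op22 P0: load  L4 → M/I on L4; bus (none); mem=39
  op23 P1: load  L4 → S/S on L4; bus BusRd Flush; mem=40
  op24 P0: load  L4 → S/S on L4; bus (none); mem=40
  op25 P1: load  L2 → I/E on L2; bus (none); mem=40
  op26 P0: store L4 := 53 → M/I on L4; bus BusUpgr; mem=40
  op27 P0: load  L4 → M/I on L4; bus (none); mem=40
  op28 P1: store L5 := 28 → I/M on L5; bus BusRdX Flush; mem=46
  op29 P1: load  L0 → S/S on L0; bus (none); mem=60

bus = none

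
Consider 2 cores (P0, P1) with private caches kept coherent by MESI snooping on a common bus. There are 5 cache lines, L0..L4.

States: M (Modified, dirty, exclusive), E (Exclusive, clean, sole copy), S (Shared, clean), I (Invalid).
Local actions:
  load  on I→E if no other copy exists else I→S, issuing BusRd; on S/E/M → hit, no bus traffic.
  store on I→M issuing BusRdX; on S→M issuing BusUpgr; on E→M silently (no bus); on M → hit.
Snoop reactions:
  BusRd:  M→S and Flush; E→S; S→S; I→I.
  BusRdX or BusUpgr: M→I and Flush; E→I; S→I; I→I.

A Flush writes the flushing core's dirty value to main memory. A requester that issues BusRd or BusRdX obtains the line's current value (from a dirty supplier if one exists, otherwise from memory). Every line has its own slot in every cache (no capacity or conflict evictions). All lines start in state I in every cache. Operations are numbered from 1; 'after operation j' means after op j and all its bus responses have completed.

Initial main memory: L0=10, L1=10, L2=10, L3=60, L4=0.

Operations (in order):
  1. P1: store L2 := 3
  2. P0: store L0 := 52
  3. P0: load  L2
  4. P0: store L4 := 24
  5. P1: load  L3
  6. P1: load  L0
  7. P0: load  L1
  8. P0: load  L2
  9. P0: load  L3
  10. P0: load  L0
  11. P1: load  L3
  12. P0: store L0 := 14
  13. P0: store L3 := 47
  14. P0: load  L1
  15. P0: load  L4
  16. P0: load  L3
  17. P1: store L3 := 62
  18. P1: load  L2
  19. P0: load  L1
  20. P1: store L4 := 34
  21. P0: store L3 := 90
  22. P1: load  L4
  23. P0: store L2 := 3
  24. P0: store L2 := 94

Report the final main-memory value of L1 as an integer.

  op1 P1: store L2 := 3 → I/M on L2; bus BusRdX; mem=10
  op2 P0: store L0 := 52 → M/I on L0; bus BusRdX; mem=10
  op3 P0: load  L2 → S/S on L2; bus BusRd Flush; mem=3
  op4 P0: store L4 := 24 → M/I on L4; bus BusRdX; mem=0
  op5 P1: load  L3 → I/E on L3; bus BusRd; mem=60
  op6 P1: load  L0 → S/S on L0; bus BusRd Flush; mem=52
  op7 P0: load  L1 → E/I on L1; bus BusRd; mem=10
  op8 P0: load  L2 → S/S on L2; bus (none); mem=3
  op9 P0: load  L3 → S/S on L3; bus BusRd; mem=60
  op10 P0: load  L0 → S/S on L0; bus (none); mem=52
  op11 P1: load  L3 → S/S on L3; bus (none); mem=60
  op12 P0: store L0 := 14 → M/I on L0; bus BusUpgr; mem=52
  op13 P0: store L3 := 47 → M/I on L3; bus BusUpgr; mem=60
  op14 P0: load  L1 → E/I on L1; bus (none); mem=10
  op15 P0: load  L4 → M/I on L4; bus (none); mem=0
  op16 P0: load  L3 → M/I on L3; bus (none); mem=60
  op17 P1: store L3 := 62 → I/M on L3; bus BusRdX Flush; mem=47
  op18 P1: load  L2 → S/S on L2; bus (none); mem=3
  op19 P0: load  L1 → E/I on L1; bus (none); mem=10
  op20 P1: store L4 := 34 → I/M on L4; bus BusRdX Flush; mem=24
  op21 P0: store L3 := 90 → M/I on L3; bus BusRdX Flush; mem=62
  op22 P1: load  L4 → I/M on L4; bus (none); mem=24
  op23 P0: store L2 := 3 → M/I on L2; bus BusUpgr; mem=3
  op24 P0: store L2 := 94 → M/I on L2; bus (none); mem=3

memory[L1] = 10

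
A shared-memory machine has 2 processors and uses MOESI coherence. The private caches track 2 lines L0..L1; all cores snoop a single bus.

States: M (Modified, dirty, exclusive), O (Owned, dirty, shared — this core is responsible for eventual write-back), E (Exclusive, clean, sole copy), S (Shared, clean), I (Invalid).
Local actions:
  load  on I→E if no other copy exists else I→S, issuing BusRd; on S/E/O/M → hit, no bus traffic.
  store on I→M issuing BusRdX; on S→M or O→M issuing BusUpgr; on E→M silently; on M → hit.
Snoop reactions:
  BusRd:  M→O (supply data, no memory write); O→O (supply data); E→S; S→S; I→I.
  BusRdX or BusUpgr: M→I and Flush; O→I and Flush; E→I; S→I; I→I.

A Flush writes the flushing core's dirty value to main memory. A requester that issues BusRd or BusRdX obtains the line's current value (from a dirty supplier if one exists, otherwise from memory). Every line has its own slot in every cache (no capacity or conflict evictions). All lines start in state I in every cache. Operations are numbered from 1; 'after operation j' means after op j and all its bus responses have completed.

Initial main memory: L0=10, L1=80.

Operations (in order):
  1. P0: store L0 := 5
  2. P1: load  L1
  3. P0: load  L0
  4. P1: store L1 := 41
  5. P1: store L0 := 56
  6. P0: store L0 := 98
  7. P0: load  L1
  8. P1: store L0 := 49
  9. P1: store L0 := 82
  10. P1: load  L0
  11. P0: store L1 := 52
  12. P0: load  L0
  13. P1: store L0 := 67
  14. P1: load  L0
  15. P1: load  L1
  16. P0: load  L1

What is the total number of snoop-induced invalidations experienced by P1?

[1] P0: store L0 := 5 | P0:M(5), P1:I | bus: BusRdX
[2] P1: load  L1 | P0:I, P1:E(80) | bus: BusRd
[3] P0: load  L0 | P0:M(5), P1:I | bus: none
[4] P1: store L1 := 41 | P0:I, P1:M(41) | bus: none
[5] P1: store L0 := 56 | P0:I, P1:M(56) | bus: BusRdX,Flush
[6] P0: store L0 := 98 | P0:M(98), P1:I | bus: BusRdX,Flush
[7] P0: load  L1 | P0:S(41), P1:O(41) | bus: BusRd
[8] P1: store L0 := 49 | P0:I, P1:M(49) | bus: BusRdX,Flush
[9] P1: store L0 := 82 | P0:I, P1:M(82) | bus: none
[10] P1: load  L0 | P0:I, P1:M(82) | bus: none
[11] P0: store L1 := 52 | P0:M(52), P1:I | bus: BusUpgr,Flush
[12] P0: load  L0 | P0:S(82), P1:O(82) | bus: BusRd
[13] P1: store L0 := 67 | P0:I, P1:M(67) | bus: BusUpgr
[14] P1: load  L0 | P0:I, P1:M(67) | bus: none
[15] P1: load  L1 | P0:O(52), P1:S(52) | bus: BusRd
[16] P0: load  L1 | P0:O(52), P1:S(52) | bus: none

invalidations = 2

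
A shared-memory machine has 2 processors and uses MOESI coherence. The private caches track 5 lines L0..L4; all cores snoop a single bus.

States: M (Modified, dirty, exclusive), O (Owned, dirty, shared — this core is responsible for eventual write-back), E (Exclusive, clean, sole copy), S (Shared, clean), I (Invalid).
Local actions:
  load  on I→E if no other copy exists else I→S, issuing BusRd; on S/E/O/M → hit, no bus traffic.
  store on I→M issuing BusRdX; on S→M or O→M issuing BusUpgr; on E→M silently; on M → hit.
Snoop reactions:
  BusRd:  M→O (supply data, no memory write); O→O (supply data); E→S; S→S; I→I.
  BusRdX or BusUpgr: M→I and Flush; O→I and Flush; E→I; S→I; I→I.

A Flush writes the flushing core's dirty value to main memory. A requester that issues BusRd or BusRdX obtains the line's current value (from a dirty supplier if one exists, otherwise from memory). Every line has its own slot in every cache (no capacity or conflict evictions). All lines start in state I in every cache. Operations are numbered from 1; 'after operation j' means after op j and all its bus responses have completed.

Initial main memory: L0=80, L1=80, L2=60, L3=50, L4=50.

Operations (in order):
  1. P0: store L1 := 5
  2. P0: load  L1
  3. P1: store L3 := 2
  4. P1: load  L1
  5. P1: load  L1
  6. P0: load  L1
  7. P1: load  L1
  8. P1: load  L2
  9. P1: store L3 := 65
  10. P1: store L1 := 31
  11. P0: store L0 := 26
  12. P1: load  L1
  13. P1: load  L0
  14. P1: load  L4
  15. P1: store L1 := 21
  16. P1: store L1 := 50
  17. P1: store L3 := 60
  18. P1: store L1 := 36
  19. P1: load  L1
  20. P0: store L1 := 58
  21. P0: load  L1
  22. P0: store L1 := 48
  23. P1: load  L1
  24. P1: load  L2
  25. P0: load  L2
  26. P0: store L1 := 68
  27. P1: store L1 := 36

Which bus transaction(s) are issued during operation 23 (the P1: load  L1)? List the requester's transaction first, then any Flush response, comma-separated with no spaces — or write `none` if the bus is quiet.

bus = BusRd

step 1: P0: store L1 := 5  ⟶  MI  (L1)  txn=BusRdX  M[L1]=80
step 2: P0: load  L1  ⟶  MI  (L1)  txn=∅  M[L1]=80
step 3: P1: store L3 := 2  ⟶  IM  (L3)  txn=BusRdX  M[L3]=50
step 4: P1: load  L1  ⟶  OS  (L1)  txn=BusRd  M[L1]=80
step 5: P1: load  L1  ⟶  OS  (L1)  txn=∅  M[L1]=80
step 6: P0: load  L1  ⟶  OS  (L1)  txn=∅  M[L1]=80
step 7: P1: load  L1  ⟶  OS  (L1)  txn=∅  M[L1]=80
step 8: P1: load  L2  ⟶  IE  (L2)  txn=BusRd  M[L2]=60
step 9: P1: store L3 := 65  ⟶  IM  (L3)  txn=∅  M[L3]=50
step 10: P1: store L1 := 31  ⟶  IM  (L1)  txn=BusUpgr+Flush  M[L1]=5
step 11: P0: store L0 := 26  ⟶  MI  (L0)  txn=BusRdX  M[L0]=80
step 12: P1: load  L1  ⟶  IM  (L1)  txn=∅  M[L1]=5
step 13: P1: load  L0  ⟶  OS  (L0)  txn=BusRd  M[L0]=80
step 14: P1: load  L4  ⟶  IE  (L4)  txn=BusRd  M[L4]=50
step 15: P1: store L1 := 21  ⟶  IM  (L1)  txn=∅  M[L1]=5
step 16: P1: store L1 := 50  ⟶  IM  (L1)  txn=∅  M[L1]=5
step 17: P1: store L3 := 60  ⟶  IM  (L3)  txn=∅  M[L3]=50
step 18: P1: store L1 := 36  ⟶  IM  (L1)  txn=∅  M[L1]=5
step 19: P1: load  L1  ⟶  IM  (L1)  txn=∅  M[L1]=5
step 20: P0: store L1 := 58  ⟶  MI  (L1)  txn=BusRdX+Flush  M[L1]=36
step 21: P0: load  L1  ⟶  MI  (L1)  txn=∅  M[L1]=36
step 22: P0: store L1 := 48  ⟶  MI  (L1)  txn=∅  M[L1]=36
step 23: P1: load  L1  ⟶  OS  (L1)  txn=BusRd  M[L1]=36
step 24: P1: load  L2  ⟶  IE  (L2)  txn=∅  M[L2]=60
step 25: P0: load  L2  ⟶  SS  (L2)  txn=BusRd  M[L2]=60
step 26: P0: store L1 := 68  ⟶  MI  (L1)  txn=BusUpgr  M[L1]=36
step 27: P1: store L1 := 36  ⟶  IM  (L1)  txn=BusRdX+Flush  M[L1]=68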